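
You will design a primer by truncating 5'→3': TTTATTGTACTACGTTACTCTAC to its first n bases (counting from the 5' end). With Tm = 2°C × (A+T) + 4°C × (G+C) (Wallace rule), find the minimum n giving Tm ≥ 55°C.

n = 22

First 21 bases: TTTATTGTACTACGTTACTCT → Tm = 54°C (< 55°C)
First 22 bases: TTTATTGTACTACGTTACTCTA → Tm = 56°C (≥ 55°C)
Each additional base adds 2°C (A/T) or 4°C (G/C), so Tm is non-decreasing in n; n = 22 is the first length to reach 55°C.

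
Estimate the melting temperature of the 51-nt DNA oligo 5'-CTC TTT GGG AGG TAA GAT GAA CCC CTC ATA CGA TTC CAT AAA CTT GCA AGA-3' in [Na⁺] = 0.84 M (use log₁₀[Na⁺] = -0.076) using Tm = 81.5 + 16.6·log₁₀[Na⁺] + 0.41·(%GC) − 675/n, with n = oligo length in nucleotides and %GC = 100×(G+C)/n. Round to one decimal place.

84.7°C

Length n = 51. Base counts: G=10, C=12, A=16, T=13
G+C = 22, so %GC = 22/51 × 100 = 43.137%
Salt term: 16.6 × (-0.076) = -1.262
GC term: 0.41 × 43.137 = 17.686; length term: −675/51 = −13.235
Tm = 81.5 + (-1.262) + 17.686 − 13.235 = 84.689 → 84.7°C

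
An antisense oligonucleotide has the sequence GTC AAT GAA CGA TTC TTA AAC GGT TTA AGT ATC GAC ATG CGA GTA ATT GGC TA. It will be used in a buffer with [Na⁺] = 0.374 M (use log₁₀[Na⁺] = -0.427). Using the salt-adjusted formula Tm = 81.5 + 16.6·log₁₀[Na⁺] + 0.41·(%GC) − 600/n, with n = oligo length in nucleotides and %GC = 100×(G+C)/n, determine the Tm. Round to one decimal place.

Length n = 53. Scanning the sequence gives C=8, G=12, T=16, A=17.
G+C = 20, so %GC = 20/53 × 100 = 37.736%
Salt term: 16.6 × (-0.427) = -7.088
GC term: 0.41 × 37.736 = 15.472; length term: −600/53 = −11.321
Tm = 81.5 + (-7.088) + 15.472 − 11.321 = 78.563 → 78.6°C

78.6°C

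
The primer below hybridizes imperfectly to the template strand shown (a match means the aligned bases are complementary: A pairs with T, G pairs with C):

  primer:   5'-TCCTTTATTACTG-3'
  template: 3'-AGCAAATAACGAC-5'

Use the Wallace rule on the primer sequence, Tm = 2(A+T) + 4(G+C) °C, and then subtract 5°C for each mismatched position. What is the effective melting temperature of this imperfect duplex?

Primer base counts: A=2, T=7, G=1, C=3 → A+T=9, G+C=4
Perfect-match Tm = 2(9) + 4(4) = 18 + 16 = 34°C
Mismatches (positions where the bases are not complementary): 2 (at positions 3, 10)
Effective Tm = 34 − 2×5 = 34 − 10 = 24°C

24°C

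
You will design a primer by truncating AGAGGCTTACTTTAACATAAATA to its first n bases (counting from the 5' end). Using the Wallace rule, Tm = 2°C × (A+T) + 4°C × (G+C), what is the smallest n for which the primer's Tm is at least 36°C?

n = 13

First 12 bases: AGAGGCTTACTT → Tm = 34°C (< 36°C)
First 13 bases: AGAGGCTTACTTT → Tm = 36°C (≥ 36°C)
Since every base adds ≥2°C, Tm only increases with n, so the threshold is first crossed at n = 13.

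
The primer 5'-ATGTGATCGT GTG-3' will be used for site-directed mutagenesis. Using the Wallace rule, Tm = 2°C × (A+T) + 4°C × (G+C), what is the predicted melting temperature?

38°C

Scanning the sequence gives G=5, A=2, T=5, C=1.
AT pairs contribute 7, GC pairs contribute 6.
Tm = 2×7 + 4×6 = 38°C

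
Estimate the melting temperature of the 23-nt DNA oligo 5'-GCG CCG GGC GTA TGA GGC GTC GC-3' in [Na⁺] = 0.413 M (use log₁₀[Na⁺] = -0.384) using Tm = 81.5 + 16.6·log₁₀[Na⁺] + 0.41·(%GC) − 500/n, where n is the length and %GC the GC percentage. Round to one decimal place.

85.5°C

Length n = 23. Scanning the sequence gives A=2, G=11, T=3, C=7.
G+C = 18, so %GC = 18/23 × 100 = 78.261%
Salt term: 16.6 × (-0.384) = -6.374
GC term: 0.41 × 78.261 = 32.087; length term: −500/23 = −21.739
Tm = 81.5 + (-6.374) + 32.087 − 21.739 = 85.474 → 85.5°C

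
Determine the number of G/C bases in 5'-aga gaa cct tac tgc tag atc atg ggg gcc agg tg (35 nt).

Scanning the sequence gives A=9, T=7, C=7, G=12.
Total G or C: 12 + 7 = 19

19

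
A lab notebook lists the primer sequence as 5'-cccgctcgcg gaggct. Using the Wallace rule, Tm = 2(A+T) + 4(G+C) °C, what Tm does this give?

Counting bases: T=2, C=7, A=1, G=6
AT pairs contribute 3, GC pairs contribute 13.
Tm = 4·13 + 2·3 = 52 + 6 = 58°C

58°C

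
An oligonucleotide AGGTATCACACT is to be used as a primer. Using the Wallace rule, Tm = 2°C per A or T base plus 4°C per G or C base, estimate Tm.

A=4, T=3, C=3, G=2
So N_AT = 7 and N_GC = 5.
Tm = 2×7 + 4×5 = 34°C

34°C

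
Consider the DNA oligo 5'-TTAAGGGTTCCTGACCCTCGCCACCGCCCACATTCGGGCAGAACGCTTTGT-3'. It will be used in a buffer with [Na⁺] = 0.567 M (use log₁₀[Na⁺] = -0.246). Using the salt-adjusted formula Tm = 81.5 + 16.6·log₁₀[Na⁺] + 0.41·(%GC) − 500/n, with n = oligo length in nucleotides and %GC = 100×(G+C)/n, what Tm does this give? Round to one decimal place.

91.7°C

Length n = 51. Scanning the sequence gives A=9, T=12, C=18, G=12.
G+C = 30, so %GC = 30/51 × 100 = 58.824%
Salt term: 16.6 × (-0.246) = -4.084
GC term: 0.41 × 58.824 = 24.118; length term: −500/51 = −9.804
Tm = 81.5 + (-4.084) + 24.118 − 9.804 = 91.73 → 91.7°C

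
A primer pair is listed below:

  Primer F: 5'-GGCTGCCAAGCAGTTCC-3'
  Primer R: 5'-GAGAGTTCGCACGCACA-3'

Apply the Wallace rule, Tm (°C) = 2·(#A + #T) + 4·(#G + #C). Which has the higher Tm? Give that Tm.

Primer F: A+T=6, G+C=11 → Tm = 2(6)+4(11) = 56°C
Primer R: A+T=7, G+C=10 → Tm = 2(7)+4(10) = 54°C
56°C vs 54°C → primer F is higher.

Primer F, 56°C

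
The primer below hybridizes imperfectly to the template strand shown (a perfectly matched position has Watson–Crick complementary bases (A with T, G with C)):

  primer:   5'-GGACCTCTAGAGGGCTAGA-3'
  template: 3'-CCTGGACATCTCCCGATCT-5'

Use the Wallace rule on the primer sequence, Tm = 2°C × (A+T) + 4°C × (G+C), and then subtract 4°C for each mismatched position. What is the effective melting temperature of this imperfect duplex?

Primer base counts: A=5, T=3, G=7, C=4 → A+T=8, G+C=11
Perfect-match Tm = 2(8) + 4(11) = 16 + 44 = 60°C
Mismatches (positions where the bases are not complementary): 1 (at position 7)
Effective Tm = 60 − 1×4 = 60 − 4 = 56°C

56°C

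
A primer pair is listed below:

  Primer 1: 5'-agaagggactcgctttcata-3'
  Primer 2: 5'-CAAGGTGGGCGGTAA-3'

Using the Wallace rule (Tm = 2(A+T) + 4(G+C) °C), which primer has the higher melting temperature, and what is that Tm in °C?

Primer 1: A+T=11, G+C=9 → Tm = 2(11)+4(9) = 58°C
Primer 2: A+T=6, G+C=9 → Tm = 2(6)+4(9) = 48°C
58°C vs 48°C → primer 1 is higher.

Primer 1, 58°C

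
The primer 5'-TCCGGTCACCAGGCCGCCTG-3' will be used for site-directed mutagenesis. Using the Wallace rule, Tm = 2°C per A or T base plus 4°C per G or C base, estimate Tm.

Scanning the sequence gives G=6, T=3, A=2, C=9.
A+T = 5, G+C = 15
Tm = 2(5) + 4(15) = 10 + 60 = 70°C

70°C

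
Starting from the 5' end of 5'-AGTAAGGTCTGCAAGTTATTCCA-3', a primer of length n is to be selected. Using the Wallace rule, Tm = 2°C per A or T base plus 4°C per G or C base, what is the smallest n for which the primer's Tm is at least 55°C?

First 20 bases: AGTAAGGTCTGCAAGTTATT → Tm = 54°C (< 55°C)
First 21 bases: AGTAAGGTCTGCAAGTTATTC → Tm = 58°C (≥ 55°C)
Since every base adds ≥2°C, Tm only increases with n, so the threshold is first crossed at n = 21.

n = 21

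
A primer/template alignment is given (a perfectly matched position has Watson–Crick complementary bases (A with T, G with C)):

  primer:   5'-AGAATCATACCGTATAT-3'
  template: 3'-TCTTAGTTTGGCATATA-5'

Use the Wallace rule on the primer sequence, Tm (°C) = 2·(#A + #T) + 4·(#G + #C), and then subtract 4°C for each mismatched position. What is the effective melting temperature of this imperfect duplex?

Primer base counts: A=7, T=5, G=2, C=3 → A+T=12, G+C=5
Perfect-match Tm = 2(12) + 4(5) = 24 + 20 = 44°C
Mismatches (positions where the bases are not complementary): 1 (at position 8)
Effective Tm = 44 − 1×4 = 44 − 4 = 40°C

40°C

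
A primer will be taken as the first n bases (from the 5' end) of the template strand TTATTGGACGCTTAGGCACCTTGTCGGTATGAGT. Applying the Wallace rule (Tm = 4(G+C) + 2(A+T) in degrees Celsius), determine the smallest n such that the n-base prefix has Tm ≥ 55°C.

First 18 bases: TTATTGGACGCTTAGGCA → Tm = 52°C (< 55°C)
First 19 bases: TTATTGGACGCTTAGGCAC → Tm = 56°C (≥ 55°C)
Since every base adds ≥2°C, Tm only increases with n, so the threshold is first crossed at n = 19.

n = 19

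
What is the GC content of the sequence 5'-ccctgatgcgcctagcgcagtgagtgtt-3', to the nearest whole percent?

61%

Base counts: A=4, G=9, C=8, T=7
G+C = 9 + 8 = 17 out of 28 bases
%GC = 17/28 × 100 = 60.71% ≈ 61%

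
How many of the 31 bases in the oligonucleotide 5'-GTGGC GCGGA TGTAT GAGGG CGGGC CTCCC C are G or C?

C=9, T=5, G=14, A=3
Total G or C: 14 + 9 = 23

23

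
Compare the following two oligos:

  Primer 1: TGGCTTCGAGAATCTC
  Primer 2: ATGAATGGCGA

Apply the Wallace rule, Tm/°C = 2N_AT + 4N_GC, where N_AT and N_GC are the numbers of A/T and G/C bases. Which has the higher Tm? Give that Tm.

Primer 1, 48°C

Primer 1: A+T=8, G+C=8 → Tm = 2(8)+4(8) = 48°C
Primer 2: A+T=6, G+C=5 → Tm = 2(6)+4(5) = 32°C
48°C vs 32°C → primer 1 is higher.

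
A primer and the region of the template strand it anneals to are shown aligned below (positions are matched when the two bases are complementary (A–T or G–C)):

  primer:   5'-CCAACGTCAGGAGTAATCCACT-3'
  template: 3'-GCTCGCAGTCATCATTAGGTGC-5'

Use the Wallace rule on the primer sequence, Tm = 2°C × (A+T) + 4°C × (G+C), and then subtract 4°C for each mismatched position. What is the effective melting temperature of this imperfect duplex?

50°C

Primer base counts: A=7, T=4, G=4, C=7 → A+T=11, G+C=11
Perfect-match Tm = 2(11) + 4(11) = 22 + 44 = 66°C
Mismatches (positions where the bases are not complementary): 4 (at positions 2, 4, 11, 22)
Effective Tm = 66 − 4×4 = 66 − 16 = 50°C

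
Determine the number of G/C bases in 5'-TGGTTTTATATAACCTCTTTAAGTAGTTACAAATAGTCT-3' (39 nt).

10

Scanning the sequence gives G=5, C=5, A=12, T=17.
Total G or C: 5 + 5 = 10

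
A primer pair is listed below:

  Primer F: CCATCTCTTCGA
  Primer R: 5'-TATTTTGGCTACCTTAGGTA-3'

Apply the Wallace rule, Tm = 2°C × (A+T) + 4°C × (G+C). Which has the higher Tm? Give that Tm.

Primer R, 54°C

Primer F: A+T=6, G+C=6 → Tm = 2(6)+4(6) = 36°C
Primer R: A+T=13, G+C=7 → Tm = 2(13)+4(7) = 54°C
36°C vs 54°C → primer R is higher.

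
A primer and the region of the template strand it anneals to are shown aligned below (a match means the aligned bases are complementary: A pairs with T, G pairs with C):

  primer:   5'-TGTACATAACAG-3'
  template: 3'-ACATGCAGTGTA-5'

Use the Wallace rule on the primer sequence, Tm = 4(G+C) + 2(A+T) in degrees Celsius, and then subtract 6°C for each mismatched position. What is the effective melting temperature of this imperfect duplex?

Primer base counts: A=5, T=3, G=2, C=2 → A+T=8, G+C=4
Perfect-match Tm = 2(8) + 4(4) = 16 + 16 = 32°C
Mismatches (positions where the bases are not complementary): 3 (at positions 6, 8, 12)
Effective Tm = 32 − 3×6 = 32 − 18 = 14°C

14°C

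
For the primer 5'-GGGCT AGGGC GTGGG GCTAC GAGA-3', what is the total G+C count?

Counting bases: G=13, T=3, A=4, C=4
Total G or C: 13 + 4 = 17

17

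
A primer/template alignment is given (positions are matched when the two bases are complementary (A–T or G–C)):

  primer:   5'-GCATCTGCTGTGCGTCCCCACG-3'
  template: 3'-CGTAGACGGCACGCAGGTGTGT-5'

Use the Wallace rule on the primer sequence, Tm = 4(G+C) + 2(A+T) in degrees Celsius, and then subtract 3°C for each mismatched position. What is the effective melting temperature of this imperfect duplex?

Primer base counts: A=2, T=5, G=6, C=9 → A+T=7, G+C=15
Perfect-match Tm = 2(7) + 4(15) = 14 + 60 = 74°C
Mismatches (positions where the bases are not complementary): 3 (at positions 9, 18, 22)
Effective Tm = 74 − 3×3 = 74 − 9 = 65°C

65°C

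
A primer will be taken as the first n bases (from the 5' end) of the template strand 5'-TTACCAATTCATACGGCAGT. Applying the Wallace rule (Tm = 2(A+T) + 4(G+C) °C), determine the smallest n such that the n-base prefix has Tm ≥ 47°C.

First 16 bases: TTACCAATTCATACGG → Tm = 44°C (< 47°C)
First 17 bases: TTACCAATTCATACGGC → Tm = 48°C (≥ 47°C)
Each additional base adds 2°C (A/T) or 4°C (G/C), so Tm is non-decreasing in n; n = 17 is the first length to reach 47°C.

n = 17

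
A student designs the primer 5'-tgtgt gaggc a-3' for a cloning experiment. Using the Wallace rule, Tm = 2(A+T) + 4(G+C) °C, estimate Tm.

34°C

Base counts: C=1, T=3, G=5, A=2
A+T = 5, G+C = 6
Tm = 4·6 + 2·5 = 24 + 10 = 34°C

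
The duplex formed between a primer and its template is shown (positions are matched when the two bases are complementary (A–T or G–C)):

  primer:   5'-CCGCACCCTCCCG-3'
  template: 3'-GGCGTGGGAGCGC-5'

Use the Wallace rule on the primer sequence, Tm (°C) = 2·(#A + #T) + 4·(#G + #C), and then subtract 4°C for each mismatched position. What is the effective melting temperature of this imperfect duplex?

44°C

Primer base counts: A=1, T=1, G=2, C=9 → A+T=2, G+C=11
Perfect-match Tm = 2(2) + 4(11) = 4 + 44 = 48°C
Mismatches (positions where the bases are not complementary): 1 (at position 11)
Effective Tm = 48 − 1×4 = 48 − 4 = 44°C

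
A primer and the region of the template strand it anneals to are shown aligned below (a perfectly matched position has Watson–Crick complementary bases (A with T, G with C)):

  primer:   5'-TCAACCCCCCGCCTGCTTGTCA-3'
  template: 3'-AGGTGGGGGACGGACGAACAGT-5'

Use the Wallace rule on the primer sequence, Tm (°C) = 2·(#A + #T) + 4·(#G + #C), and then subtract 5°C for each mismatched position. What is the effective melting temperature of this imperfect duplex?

Primer base counts: A=3, T=5, G=3, C=11 → A+T=8, G+C=14
Perfect-match Tm = 2(8) + 4(14) = 16 + 56 = 72°C
Mismatches (positions where the bases are not complementary): 2 (at positions 3, 10)
Effective Tm = 72 − 2×5 = 72 − 10 = 62°C

62°C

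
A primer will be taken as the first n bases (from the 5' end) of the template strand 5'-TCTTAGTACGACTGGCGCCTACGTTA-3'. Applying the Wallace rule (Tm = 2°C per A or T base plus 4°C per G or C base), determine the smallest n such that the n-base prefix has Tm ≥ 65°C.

n = 22

First 21 bases: TCTTAGTACGACTGGCGCCTA → Tm = 64°C (< 65°C)
First 22 bases: TCTTAGTACGACTGGCGCCTAC → Tm = 68°C (≥ 65°C)
Since every base adds ≥2°C, Tm only increases with n, so the threshold is first crossed at n = 22.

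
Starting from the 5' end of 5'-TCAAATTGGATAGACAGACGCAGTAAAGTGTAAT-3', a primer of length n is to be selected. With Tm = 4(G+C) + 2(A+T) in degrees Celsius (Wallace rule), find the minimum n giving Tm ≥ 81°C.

n = 30

First 29 bases: TCAAATTGGATAGACAGACGCAGTAAAGT → Tm = 80°C (< 81°C)
First 30 bases: TCAAATTGGATAGACAGACGCAGTAAAGTG → Tm = 84°C (≥ 81°C)
Since every base adds ≥2°C, Tm only increases with n, so the threshold is first crossed at n = 30.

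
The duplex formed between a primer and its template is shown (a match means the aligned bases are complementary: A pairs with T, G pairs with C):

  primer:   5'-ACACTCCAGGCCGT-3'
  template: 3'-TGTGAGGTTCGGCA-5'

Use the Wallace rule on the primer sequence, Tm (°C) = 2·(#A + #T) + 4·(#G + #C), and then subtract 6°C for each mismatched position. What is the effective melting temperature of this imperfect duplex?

Primer base counts: A=3, T=2, G=3, C=6 → A+T=5, G+C=9
Perfect-match Tm = 2(5) + 4(9) = 10 + 36 = 46°C
Mismatches (positions where the bases are not complementary): 1 (at position 9)
Effective Tm = 46 − 1×6 = 46 − 6 = 40°C

40°C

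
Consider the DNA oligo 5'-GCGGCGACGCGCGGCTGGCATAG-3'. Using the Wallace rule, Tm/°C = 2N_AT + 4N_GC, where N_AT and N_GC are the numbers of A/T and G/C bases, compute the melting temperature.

82°C

Scanning the sequence gives G=11, A=3, T=2, C=7.
AT pairs contribute 5, GC pairs contribute 18.
Tm = 2×5 + 4×18 = 82°C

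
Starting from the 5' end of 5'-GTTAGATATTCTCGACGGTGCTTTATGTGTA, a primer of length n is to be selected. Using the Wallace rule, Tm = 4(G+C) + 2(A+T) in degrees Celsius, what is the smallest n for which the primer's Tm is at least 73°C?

First 26 bases: GTTAGATATTCTCGACGGTGCTTTAT → Tm = 72°C (< 73°C)
First 27 bases: GTTAGATATTCTCGACGGTGCTTTATG → Tm = 76°C (≥ 73°C)
Each additional base adds 2°C (A/T) or 4°C (G/C), so Tm is non-decreasing in n; n = 27 is the first length to reach 73°C.

n = 27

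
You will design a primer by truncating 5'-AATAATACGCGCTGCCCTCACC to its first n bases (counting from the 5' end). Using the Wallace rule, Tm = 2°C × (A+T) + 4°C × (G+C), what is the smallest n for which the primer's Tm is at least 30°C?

n = 11

First 10 bases: AATAATACGC → Tm = 26°C (< 30°C)
First 11 bases: AATAATACGCG → Tm = 30°C (≥ 30°C)
Each additional base adds 2°C (A/T) or 4°C (G/C), so Tm is non-decreasing in n; n = 11 is the first length to reach 30°C.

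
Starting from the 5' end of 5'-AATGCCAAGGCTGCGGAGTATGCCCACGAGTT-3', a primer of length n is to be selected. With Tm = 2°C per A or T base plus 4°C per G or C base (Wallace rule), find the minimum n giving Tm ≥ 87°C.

n = 28

First 27 bases: AATGCCAAGGCTGCGGAGTATGCCCAC → Tm = 86°C (< 87°C)
First 28 bases: AATGCCAAGGCTGCGGAGTATGCCCACG → Tm = 90°C (≥ 87°C)
Since every base adds ≥2°C, Tm only increases with n, so the threshold is first crossed at n = 28.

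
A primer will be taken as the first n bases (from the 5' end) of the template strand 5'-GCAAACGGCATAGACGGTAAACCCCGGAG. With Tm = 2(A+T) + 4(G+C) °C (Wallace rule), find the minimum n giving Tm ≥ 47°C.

n = 16

First 15 bases: GCAAACGGCATAGAC → Tm = 46°C (< 47°C)
First 16 bases: GCAAACGGCATAGACG → Tm = 50°C (≥ 47°C)
Each additional base adds 2°C (A/T) or 4°C (G/C), so Tm is non-decreasing in n; n = 16 is the first length to reach 47°C.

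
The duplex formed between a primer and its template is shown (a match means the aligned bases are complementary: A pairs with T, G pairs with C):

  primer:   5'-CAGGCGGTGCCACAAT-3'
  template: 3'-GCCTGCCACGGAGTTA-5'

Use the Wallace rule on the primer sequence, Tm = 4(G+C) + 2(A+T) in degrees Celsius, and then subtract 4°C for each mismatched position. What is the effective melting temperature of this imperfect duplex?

Primer base counts: A=4, T=2, G=5, C=5 → A+T=6, G+C=10
Perfect-match Tm = 2(6) + 4(10) = 12 + 40 = 52°C
Mismatches (positions where the bases are not complementary): 3 (at positions 2, 4, 12)
Effective Tm = 52 − 3×4 = 52 − 12 = 40°C

40°C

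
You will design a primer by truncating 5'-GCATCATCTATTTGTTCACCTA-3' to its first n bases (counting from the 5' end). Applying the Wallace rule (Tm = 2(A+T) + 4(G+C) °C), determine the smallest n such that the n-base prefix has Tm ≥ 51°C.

First 18 bases: GCATCATCTATTTGTTCA → Tm = 48°C (< 51°C)
First 19 bases: GCATCATCTATTTGTTCAC → Tm = 52°C (≥ 51°C)
Since every base adds ≥2°C, Tm only increases with n, so the threshold is first crossed at n = 19.

n = 19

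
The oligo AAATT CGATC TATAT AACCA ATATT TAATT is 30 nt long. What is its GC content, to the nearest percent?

Counting bases: T=12, C=4, G=1, A=13
G+C = 1 + 4 = 5 out of 30 bases
%GC = 5/30 × 100 = 16.67% ≈ 17%

17%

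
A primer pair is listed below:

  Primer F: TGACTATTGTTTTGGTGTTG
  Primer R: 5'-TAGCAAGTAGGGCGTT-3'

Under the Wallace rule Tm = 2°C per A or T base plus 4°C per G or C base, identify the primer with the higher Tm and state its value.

Primer F, 54°C

Primer F: A+T=13, G+C=7 → Tm = 2(13)+4(7) = 54°C
Primer R: A+T=8, G+C=8 → Tm = 2(8)+4(8) = 48°C
54°C vs 48°C → primer F is higher.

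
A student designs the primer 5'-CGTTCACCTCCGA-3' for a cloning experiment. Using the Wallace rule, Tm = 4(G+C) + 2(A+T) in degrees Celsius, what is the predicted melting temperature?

T=3, C=6, G=2, A=2
AT pairs contribute 5, GC pairs contribute 8.
Tm = 2(5) + 4(8) = 10 + 32 = 42°C

42°C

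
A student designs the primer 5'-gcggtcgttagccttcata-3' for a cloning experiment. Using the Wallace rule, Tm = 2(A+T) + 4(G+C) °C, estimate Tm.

Base counts: T=6, C=5, A=3, G=5
AT pairs contribute 9, GC pairs contribute 10.
Tm = 4·10 + 2·9 = 40 + 18 = 58°C

58°C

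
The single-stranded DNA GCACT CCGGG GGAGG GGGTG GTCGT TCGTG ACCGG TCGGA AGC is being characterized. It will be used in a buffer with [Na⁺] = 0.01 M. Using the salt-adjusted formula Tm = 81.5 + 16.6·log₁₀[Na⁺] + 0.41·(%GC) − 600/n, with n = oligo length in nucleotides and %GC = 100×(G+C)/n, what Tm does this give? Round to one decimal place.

63.9°C

Length n = 43. Base counts: T=7, G=21, C=10, A=5
G+C = 31, so %GC = 31/43 × 100 = 72.093%
Salt term: 16.6 × (-2) = -33.2
GC term: 0.41 × 72.093 = 29.558; length term: −600/43 = −13.953
Tm = 81.5 + (-33.2) + 29.558 − 13.953 = 63.905 → 63.9°C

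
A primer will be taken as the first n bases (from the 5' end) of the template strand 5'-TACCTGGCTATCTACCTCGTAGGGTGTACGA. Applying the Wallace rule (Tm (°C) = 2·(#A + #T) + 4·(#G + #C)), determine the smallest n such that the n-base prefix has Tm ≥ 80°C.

First 25 bases: TACCTGGCTATCTACCTCGTAGGGT → Tm = 76°C (< 80°C)
First 26 bases: TACCTGGCTATCTACCTCGTAGGGTG → Tm = 80°C (≥ 80°C)
Since every base adds ≥2°C, Tm only increases with n, so the threshold is first crossed at n = 26.

n = 26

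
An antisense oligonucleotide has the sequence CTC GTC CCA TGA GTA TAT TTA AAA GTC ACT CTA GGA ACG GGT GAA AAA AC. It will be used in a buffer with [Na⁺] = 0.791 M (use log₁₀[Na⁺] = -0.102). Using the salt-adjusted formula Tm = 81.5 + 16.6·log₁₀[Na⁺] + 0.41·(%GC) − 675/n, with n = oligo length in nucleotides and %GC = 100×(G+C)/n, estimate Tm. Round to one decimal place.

82.7°C

Length n = 50. Counting bases: A=18, G=10, C=10, T=12
G+C = 20, so %GC = 20/50 × 100 = 40%
Salt term: 16.6 × (-0.102) = -1.693
GC term: 0.41 × 40 = 16.4; length term: −675/50 = −13.5
Tm = 81.5 + (-1.693) + 16.4 − 13.5 = 82.707 → 82.7°C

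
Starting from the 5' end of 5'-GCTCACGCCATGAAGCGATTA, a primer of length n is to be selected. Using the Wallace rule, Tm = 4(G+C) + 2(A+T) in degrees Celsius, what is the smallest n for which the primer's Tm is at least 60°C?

n = 19

First 18 bases: GCTCACGCCATGAAGCGA → Tm = 58°C (< 60°C)
First 19 bases: GCTCACGCCATGAAGCGAT → Tm = 60°C (≥ 60°C)
Since every base adds ≥2°C, Tm only increases with n, so the threshold is first crossed at n = 19.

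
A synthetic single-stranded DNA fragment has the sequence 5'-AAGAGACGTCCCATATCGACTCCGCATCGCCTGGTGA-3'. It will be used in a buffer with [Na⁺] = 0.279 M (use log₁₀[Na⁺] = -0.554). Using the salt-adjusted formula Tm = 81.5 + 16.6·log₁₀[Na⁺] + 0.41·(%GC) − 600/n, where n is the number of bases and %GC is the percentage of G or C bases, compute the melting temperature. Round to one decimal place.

Length n = 37. Base counts: A=9, T=7, C=12, G=9
G+C = 21, so %GC = 21/37 × 100 = 56.757%
Salt term: 16.6 × (-0.554) = -9.196
GC term: 0.41 × 56.757 = 23.27; length term: −600/37 = −16.216
Tm = 81.5 + (-9.196) + 23.27 − 16.216 = 79.358 → 79.4°C

79.4°C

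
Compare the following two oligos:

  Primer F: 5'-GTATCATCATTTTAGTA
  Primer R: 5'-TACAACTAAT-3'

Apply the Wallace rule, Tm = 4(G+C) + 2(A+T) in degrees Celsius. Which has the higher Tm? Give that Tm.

Primer F: A+T=13, G+C=4 → Tm = 2(13)+4(4) = 42°C
Primer R: A+T=8, G+C=2 → Tm = 2(8)+4(2) = 24°C
42°C vs 24°C → primer F is higher.

Primer F, 42°C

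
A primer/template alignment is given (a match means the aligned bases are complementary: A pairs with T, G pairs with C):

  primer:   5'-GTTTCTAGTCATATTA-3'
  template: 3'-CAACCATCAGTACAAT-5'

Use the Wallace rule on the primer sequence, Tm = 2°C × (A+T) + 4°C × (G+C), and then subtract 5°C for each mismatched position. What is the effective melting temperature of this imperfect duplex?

Primer base counts: A=4, T=8, G=2, C=2 → A+T=12, G+C=4
Perfect-match Tm = 2(12) + 4(4) = 24 + 16 = 40°C
Mismatches (positions where the bases are not complementary): 3 (at positions 4, 5, 13)
Effective Tm = 40 − 3×5 = 40 − 15 = 25°C

25°C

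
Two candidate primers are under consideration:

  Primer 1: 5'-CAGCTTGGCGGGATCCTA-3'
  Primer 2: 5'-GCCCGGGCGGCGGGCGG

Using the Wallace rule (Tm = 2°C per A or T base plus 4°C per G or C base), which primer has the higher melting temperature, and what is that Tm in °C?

Primer 2, 68°C

Primer 1: A+T=7, G+C=11 → Tm = 2(7)+4(11) = 58°C
Primer 2: A+T=0, G+C=17 → Tm = 2(0)+4(17) = 68°C
58°C vs 68°C → primer 2 is higher.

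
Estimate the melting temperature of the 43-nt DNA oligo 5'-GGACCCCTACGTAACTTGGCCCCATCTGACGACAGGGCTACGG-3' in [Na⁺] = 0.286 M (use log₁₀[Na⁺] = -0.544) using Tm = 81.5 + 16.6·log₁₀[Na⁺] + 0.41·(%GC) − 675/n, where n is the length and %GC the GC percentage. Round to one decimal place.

82.5°C

Length n = 43. Scanning the sequence gives T=7, G=12, A=9, C=15.
G+C = 27, so %GC = 27/43 × 100 = 62.791%
Salt term: 16.6 × (-0.544) = -9.03
GC term: 0.41 × 62.791 = 25.744; length term: −675/43 = −15.698
Tm = 81.5 + (-9.03) + 25.744 − 15.698 = 82.516 → 82.5°C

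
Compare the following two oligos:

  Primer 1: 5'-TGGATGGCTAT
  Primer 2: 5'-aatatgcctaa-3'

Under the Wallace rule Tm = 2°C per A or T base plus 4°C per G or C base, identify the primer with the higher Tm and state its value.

Primer 1, 32°C

Primer 1: A+T=6, G+C=5 → Tm = 2(6)+4(5) = 32°C
Primer 2: A+T=8, G+C=3 → Tm = 2(8)+4(3) = 28°C
32°C vs 28°C → primer 1 is higher.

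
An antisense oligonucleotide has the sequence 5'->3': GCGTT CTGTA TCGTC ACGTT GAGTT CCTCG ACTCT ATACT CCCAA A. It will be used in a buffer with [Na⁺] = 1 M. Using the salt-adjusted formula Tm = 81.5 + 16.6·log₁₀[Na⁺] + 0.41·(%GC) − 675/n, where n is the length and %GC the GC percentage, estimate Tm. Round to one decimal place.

Length n = 46. Base counts: T=15, G=8, A=9, C=14
G+C = 22, so %GC = 22/46 × 100 = 47.826%
Salt term: 16.6 × (0) = 0
GC term: 0.41 × 47.826 = 19.609; length term: −675/46 = −14.674
Tm = 81.5 + (0) + 19.609 − 14.674 = 86.435 → 86.4°C

86.4°C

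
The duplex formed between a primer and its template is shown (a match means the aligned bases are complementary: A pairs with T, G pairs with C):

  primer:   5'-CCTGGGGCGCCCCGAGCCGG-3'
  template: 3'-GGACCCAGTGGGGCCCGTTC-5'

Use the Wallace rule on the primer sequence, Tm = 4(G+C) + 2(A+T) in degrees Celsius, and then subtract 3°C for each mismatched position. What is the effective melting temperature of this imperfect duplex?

61°C

Primer base counts: A=1, T=1, G=9, C=9 → A+T=2, G+C=18
Perfect-match Tm = 2(2) + 4(18) = 4 + 72 = 76°C
Mismatches (positions where the bases are not complementary): 5 (at positions 7, 9, 15, 18, 19)
Effective Tm = 76 − 5×3 = 76 − 15 = 61°C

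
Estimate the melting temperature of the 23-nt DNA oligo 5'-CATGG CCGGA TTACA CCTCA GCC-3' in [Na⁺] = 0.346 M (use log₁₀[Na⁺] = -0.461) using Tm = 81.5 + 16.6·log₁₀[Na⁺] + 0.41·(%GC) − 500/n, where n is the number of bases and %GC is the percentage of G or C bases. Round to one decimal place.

77.1°C

Length n = 23. G=5, C=9, A=5, T=4
G+C = 14, so %GC = 14/23 × 100 = 60.87%
Salt term: 16.6 × (-0.461) = -7.653
GC term: 0.41 × 60.87 = 24.957; length term: −500/23 = −21.739
Tm = 81.5 + (-7.653) + 24.957 − 21.739 = 77.065 → 77.1°C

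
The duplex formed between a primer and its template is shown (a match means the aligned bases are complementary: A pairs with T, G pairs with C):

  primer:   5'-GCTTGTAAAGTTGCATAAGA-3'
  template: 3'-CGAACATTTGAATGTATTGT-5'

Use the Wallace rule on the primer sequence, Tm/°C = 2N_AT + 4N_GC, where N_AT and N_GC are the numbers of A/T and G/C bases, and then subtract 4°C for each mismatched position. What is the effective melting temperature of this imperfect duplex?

42°C

Primer base counts: A=7, T=6, G=5, C=2 → A+T=13, G+C=7
Perfect-match Tm = 2(13) + 4(7) = 26 + 28 = 54°C
Mismatches (positions where the bases are not complementary): 3 (at positions 10, 13, 19)
Effective Tm = 54 − 3×4 = 54 − 12 = 42°C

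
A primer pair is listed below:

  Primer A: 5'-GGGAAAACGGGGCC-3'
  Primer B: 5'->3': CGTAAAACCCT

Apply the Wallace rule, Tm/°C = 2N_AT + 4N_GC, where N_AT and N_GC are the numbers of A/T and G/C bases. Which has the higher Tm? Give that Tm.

Primer A, 48°C

Primer A: A+T=4, G+C=10 → Tm = 2(4)+4(10) = 48°C
Primer B: A+T=6, G+C=5 → Tm = 2(6)+4(5) = 32°C
48°C vs 32°C → primer A is higher.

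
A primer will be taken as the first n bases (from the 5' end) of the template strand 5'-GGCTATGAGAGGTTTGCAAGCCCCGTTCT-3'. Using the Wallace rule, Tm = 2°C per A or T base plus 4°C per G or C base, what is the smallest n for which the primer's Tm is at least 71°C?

First 22 bases: GGCTATGAGAGGTTTGCAAGCC → Tm = 68°C (< 71°C)
First 23 bases: GGCTATGAGAGGTTTGCAAGCCC → Tm = 72°C (≥ 71°C)
Each additional base adds 2°C (A/T) or 4°C (G/C), so Tm is non-decreasing in n; n = 23 is the first length to reach 71°C.

n = 23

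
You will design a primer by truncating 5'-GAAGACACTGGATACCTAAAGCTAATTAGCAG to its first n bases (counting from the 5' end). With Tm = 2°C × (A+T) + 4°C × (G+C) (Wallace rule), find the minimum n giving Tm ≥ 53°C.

n = 19

First 18 bases: GAAGACACTGGATACCTA → Tm = 52°C (< 53°C)
First 19 bases: GAAGACACTGGATACCTAA → Tm = 54°C (≥ 53°C)
Since every base adds ≥2°C, Tm only increases with n, so the threshold is first crossed at n = 19.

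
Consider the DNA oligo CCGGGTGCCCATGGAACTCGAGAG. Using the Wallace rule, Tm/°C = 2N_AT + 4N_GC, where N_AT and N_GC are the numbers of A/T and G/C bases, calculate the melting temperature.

80°C

Scanning the sequence gives A=5, C=7, T=3, G=9.
A+T = 8, G+C = 16
Tm = 2(8) + 4(16) = 16 + 64 = 80°C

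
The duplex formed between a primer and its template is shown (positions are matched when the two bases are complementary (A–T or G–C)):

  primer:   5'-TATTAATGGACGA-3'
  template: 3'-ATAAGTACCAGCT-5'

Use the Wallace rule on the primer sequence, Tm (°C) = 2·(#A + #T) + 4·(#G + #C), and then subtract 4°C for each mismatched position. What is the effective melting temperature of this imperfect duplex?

26°C

Primer base counts: A=5, T=4, G=3, C=1 → A+T=9, G+C=4
Perfect-match Tm = 2(9) + 4(4) = 18 + 16 = 34°C
Mismatches (positions where the bases are not complementary): 2 (at positions 5, 10)
Effective Tm = 34 − 2×4 = 34 − 8 = 26°C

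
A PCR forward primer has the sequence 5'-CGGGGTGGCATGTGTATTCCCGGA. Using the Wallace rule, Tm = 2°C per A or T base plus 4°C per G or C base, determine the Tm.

A=3, T=6, G=10, C=5
A+T = 9, G+C = 15
Tm = 2×9 + 4×15 = 78°C

78°C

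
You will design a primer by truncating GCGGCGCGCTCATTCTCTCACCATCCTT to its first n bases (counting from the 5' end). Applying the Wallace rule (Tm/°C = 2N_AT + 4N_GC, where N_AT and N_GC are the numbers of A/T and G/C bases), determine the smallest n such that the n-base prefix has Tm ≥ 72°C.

n = 22

First 21 bases: GCGGCGCGCTCATTCTCTCAC → Tm = 70°C (< 72°C)
First 22 bases: GCGGCGCGCTCATTCTCTCACC → Tm = 74°C (≥ 72°C)
Each additional base adds 2°C (A/T) or 4°C (G/C), so Tm is non-decreasing in n; n = 22 is the first length to reach 72°C.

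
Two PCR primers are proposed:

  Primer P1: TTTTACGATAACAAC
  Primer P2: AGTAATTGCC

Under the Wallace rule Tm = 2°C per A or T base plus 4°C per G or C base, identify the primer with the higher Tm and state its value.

Primer P1, 38°C

Primer P1: A+T=11, G+C=4 → Tm = 2(11)+4(4) = 38°C
Primer P2: A+T=6, G+C=4 → Tm = 2(6)+4(4) = 28°C
38°C vs 28°C → primer P1 is higher.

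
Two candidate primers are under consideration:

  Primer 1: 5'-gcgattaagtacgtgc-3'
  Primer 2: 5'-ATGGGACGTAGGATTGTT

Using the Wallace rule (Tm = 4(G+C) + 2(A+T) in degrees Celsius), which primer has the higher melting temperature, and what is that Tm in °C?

Primer 1: A+T=8, G+C=8 → Tm = 2(8)+4(8) = 48°C
Primer 2: A+T=10, G+C=8 → Tm = 2(10)+4(8) = 52°C
48°C vs 52°C → primer 2 is higher.

Primer 2, 52°C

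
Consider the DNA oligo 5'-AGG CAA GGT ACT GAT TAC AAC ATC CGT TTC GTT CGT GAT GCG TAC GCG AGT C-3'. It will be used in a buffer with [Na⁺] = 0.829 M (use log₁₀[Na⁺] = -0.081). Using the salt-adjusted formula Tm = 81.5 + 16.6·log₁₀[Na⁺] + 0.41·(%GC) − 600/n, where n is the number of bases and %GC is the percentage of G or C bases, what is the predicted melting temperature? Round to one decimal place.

Length n = 52. A=12, T=14, G=14, C=12
G+C = 26, so %GC = 26/52 × 100 = 50%
Salt term: 16.6 × (-0.081) = -1.345
GC term: 0.41 × 50 = 20.5; length term: −600/52 = −11.538
Tm = 81.5 + (-1.345) + 20.5 − 11.538 = 89.117 → 89.1°C

89.1°C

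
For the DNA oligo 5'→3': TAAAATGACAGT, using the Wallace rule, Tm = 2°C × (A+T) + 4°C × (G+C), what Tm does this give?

30°C

Scanning the sequence gives A=6, G=2, C=1, T=3.
So N_AT = 9 and N_GC = 3.
Tm = 2×9 + 4×3 = 30°C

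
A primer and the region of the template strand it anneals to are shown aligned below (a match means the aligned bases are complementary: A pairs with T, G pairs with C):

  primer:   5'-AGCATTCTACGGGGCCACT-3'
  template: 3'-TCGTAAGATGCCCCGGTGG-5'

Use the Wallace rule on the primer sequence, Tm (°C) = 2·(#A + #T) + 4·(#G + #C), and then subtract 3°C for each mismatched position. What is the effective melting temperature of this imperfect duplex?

Primer base counts: A=4, T=4, G=5, C=6 → A+T=8, G+C=11
Perfect-match Tm = 2(8) + 4(11) = 16 + 44 = 60°C
Mismatches (positions where the bases are not complementary): 1 (at position 19)
Effective Tm = 60 − 1×3 = 60 − 3 = 57°C

57°C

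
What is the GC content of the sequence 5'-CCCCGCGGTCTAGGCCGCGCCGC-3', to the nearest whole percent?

Scanning the sequence gives A=1, G=8, C=12, T=2.
G+C = 8 + 12 = 20 out of 23 bases
%GC = 20/23 × 100 = 86.96% ≈ 87%

87%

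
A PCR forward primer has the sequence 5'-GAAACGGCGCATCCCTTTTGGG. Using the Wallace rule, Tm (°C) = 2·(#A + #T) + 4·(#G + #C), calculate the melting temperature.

70°C

G=7, T=5, A=4, C=6
So N_AT = 9 and N_GC = 13.
Tm = 2(9) + 4(13) = 18 + 52 = 70°C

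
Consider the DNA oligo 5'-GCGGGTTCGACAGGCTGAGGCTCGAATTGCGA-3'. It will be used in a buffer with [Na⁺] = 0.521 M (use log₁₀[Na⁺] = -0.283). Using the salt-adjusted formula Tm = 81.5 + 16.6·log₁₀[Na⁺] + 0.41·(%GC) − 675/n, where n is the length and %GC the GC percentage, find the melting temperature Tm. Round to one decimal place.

81.3°C

Length n = 32. Base counts: C=7, T=6, G=13, A=6
G+C = 20, so %GC = 20/32 × 100 = 62.5%
Salt term: 16.6 × (-0.283) = -4.698
GC term: 0.41 × 62.5 = 25.625; length term: −675/32 = −21.094
Tm = 81.5 + (-4.698) + 25.625 − 21.094 = 81.333 → 81.3°C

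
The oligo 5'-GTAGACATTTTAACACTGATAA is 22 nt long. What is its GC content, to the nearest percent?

27%

Base counts: C=3, A=9, T=7, G=3
G+C = 3 + 3 = 6 out of 22 bases
%GC = 6/22 × 100 = 27.27% ≈ 27%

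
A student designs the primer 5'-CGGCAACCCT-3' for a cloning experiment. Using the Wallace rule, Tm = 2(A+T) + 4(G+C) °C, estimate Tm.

34°C

Base counts: A=2, T=1, C=5, G=2
AT pairs contribute 3, GC pairs contribute 7.
Tm = 4·7 + 2·3 = 28 + 6 = 34°C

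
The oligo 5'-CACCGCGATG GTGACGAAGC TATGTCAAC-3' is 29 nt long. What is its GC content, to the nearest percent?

Scanning the sequence gives T=5, A=8, C=8, G=8.
G+C = 8 + 8 = 16 out of 29 bases
%GC = 16/29 × 100 = 55.17% ≈ 55%

55%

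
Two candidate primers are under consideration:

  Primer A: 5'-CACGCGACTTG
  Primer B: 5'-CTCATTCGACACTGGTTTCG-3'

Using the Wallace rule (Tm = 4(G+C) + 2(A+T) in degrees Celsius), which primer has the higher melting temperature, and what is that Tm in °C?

Primer A: A+T=4, G+C=7 → Tm = 2(4)+4(7) = 36°C
Primer B: A+T=10, G+C=10 → Tm = 2(10)+4(10) = 60°C
36°C vs 60°C → primer B is higher.

Primer B, 60°C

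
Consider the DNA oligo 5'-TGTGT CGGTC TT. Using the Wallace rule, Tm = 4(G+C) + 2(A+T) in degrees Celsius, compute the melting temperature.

Counting bases: T=6, G=4, A=0, C=2
A+T = 6, G+C = 6
Tm = 2(6) + 4(6) = 12 + 24 = 36°C

36°C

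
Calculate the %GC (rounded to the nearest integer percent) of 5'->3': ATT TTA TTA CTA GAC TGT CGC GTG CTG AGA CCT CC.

46%

Base counts: G=7, A=7, T=12, C=9
G+C = 7 + 9 = 16 out of 35 bases
%GC = 16/35 × 100 = 45.71% ≈ 46%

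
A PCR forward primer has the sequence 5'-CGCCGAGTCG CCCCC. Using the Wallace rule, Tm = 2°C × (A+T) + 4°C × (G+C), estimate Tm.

56°C

Counting bases: A=1, C=9, G=4, T=1
AT pairs contribute 2, GC pairs contribute 13.
Tm = 2(2) + 4(13) = 4 + 52 = 56°C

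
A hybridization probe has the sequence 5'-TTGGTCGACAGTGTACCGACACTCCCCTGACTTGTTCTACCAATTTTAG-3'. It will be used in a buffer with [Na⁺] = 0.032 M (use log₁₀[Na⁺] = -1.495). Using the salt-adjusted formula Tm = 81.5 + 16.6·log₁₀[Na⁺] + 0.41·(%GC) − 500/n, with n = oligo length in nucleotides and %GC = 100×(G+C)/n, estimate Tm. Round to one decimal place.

Length n = 49. Counting bases: A=10, T=16, C=14, G=9
G+C = 23, so %GC = 23/49 × 100 = 46.939%
Salt term: 16.6 × (-1.495) = -24.817
GC term: 0.41 × 46.939 = 19.245; length term: −500/49 = −10.204
Tm = 81.5 + (-24.817) + 19.245 − 10.204 = 65.724 → 65.7°C

65.7°C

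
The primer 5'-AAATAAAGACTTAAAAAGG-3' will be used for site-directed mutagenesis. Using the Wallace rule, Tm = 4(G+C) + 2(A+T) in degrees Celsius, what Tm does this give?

46°C

Counting bases: A=12, T=3, C=1, G=3
A+T = 15, G+C = 4
Tm = 4·4 + 2·15 = 16 + 30 = 46°C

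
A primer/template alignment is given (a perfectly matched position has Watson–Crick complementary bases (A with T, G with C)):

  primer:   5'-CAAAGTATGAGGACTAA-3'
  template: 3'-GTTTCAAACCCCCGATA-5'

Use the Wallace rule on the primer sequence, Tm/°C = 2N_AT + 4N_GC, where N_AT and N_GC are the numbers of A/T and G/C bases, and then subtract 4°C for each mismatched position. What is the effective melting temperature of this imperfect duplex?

Primer base counts: A=8, T=3, G=4, C=2 → A+T=11, G+C=6
Perfect-match Tm = 2(11) + 4(6) = 22 + 24 = 46°C
Mismatches (positions where the bases are not complementary): 4 (at positions 7, 10, 13, 17)
Effective Tm = 46 − 4×4 = 46 − 16 = 30°C

30°C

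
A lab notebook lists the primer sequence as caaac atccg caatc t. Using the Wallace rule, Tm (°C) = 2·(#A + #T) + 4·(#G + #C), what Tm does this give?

46°C

Base counts: G=1, A=6, T=3, C=6
A+T = 9, G+C = 7
Tm = 2(9) + 4(7) = 18 + 28 = 46°C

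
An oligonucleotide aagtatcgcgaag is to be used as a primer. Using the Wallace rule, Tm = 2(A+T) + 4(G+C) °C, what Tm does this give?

38°C

Counting bases: G=4, A=5, T=2, C=2
So N_AT = 7 and N_GC = 6.
Tm = 2×7 + 4×6 = 38°C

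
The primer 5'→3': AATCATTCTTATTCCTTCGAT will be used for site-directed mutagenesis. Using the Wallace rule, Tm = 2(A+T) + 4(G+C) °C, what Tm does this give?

Base counts: C=5, G=1, T=10, A=5
AT pairs contribute 15, GC pairs contribute 6.
Tm = 2×15 + 4×6 = 54°C

54°C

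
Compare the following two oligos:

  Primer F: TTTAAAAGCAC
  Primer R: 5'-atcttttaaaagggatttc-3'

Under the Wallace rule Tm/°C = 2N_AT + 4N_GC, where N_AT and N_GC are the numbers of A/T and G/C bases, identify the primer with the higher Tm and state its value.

Primer R, 48°C

Primer F: A+T=8, G+C=3 → Tm = 2(8)+4(3) = 28°C
Primer R: A+T=14, G+C=5 → Tm = 2(14)+4(5) = 48°C
28°C vs 48°C → primer R is higher.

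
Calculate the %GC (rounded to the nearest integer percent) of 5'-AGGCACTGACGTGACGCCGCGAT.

Base counts: G=8, A=5, T=3, C=7
G+C = 8 + 7 = 15 out of 23 bases
%GC = 15/23 × 100 = 65.22% ≈ 65%

65%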